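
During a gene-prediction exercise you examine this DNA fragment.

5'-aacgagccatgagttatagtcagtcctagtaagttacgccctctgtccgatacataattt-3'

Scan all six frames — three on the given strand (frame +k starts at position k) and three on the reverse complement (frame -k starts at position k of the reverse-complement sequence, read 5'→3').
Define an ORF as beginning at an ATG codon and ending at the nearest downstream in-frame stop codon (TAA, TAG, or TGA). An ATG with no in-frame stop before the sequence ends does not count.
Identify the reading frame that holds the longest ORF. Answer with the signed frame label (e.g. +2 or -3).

Reverse complement (5'→3'): AAATTATGTATCGGACAGAGGGCGTAACTTACTAGGACTGACTATAACTCATGGCTCGTT
Frame +1: AAC GAG CCA TGA GTT ATA GTC AGT CCT AGT AAG TTA CGC CCT CTG TCC GAT ACA TAA TTT — no ATG→stop ORF.
Frame +2: ACG AGC CAT GAG TTA TAG TCA GTC CTA GTA AGT TAC GCC CTC TGT CCG ATA CAT AAT — no ATG→stop ORF.
Frame +3: CGA GCC ATG AGT TAT AGT CAG TCC TAG TAA GTT ACG CCC TCT GTC CGA TAC ATA ATT — ATG at 9, stop TAG at 27 → 21 nt.
Frame -1: AAA TTA TGT ATC GGA CAG AGG GCG TAA CTT ACT AGG ACT GAC TAT AAC TCA TGG CTC GTT — no ATG→stop ORF.
Frame -2: AAT TAT GTA TCG GAC AGA GGG CGT AAC TTA CTA GGA CTG ACT ATA ACT CAT GGC TCG — no ATG→stop ORF.
Frame -3: ATT ATG TAT CGG ACA GAG GGC GTA ACT TAC TAG GAC TGA CTA TAA CTC ATG GCT CGT — ATG at 6, stop TAG at 33 → 30 nt.
Longest ORF is 30 nt in frame -3 (positions 6–35).

-3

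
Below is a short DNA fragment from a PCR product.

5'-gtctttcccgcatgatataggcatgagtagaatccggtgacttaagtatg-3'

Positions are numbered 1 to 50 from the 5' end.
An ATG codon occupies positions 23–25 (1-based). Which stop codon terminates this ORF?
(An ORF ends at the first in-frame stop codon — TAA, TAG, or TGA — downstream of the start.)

Codons from position 23: ATG (23–25), AGT (26–28), AGA (29–31), ATC (32–34), CGG (35–37), TGA (38–40).
The first in-frame stop codon is TGA.

TGA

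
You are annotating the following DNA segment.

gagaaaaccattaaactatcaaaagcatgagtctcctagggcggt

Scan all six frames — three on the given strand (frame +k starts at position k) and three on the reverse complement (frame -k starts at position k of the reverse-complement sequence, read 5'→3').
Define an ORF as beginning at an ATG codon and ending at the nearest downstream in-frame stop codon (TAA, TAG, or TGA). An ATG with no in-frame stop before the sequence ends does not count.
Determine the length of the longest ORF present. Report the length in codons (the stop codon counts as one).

6

Reverse complement (5'→3'): ACCGCCCTAGGAGACTCATGCTTTTGATAGTTTAATGGTTTTCTC
Frame +1: GAG AAA ACC ATT AAA CTA TCA AAA GCA TGA GTC TCC TAG GGC GGT — no ATG→stop ORF.
Frame +2: AGA AAA CCA TTA AAC TAT CAA AAG CAT GAG TCT CCT AGG GCG — no ATG→stop ORF.
Frame +3: GAA AAC CAT TAA ACT ATC AAA AGC ATG AGT CTC CTA GGG CGG — no ATG→stop ORF.
Frame -1: ACC GCC CTA GGA GAC TCA TGC TTT TGA TAG TTT AAT GGT TTT CTC — no ATG→stop ORF.
Frame -2: CCG CCC TAG GAG ACT CAT GCT TTT GAT AGT TTA ATG GTT TTC — no ATG→stop ORF.
Frame -3: CGC CCT AGG AGA CTC ATG CTT TTG ATA GTT TAA TGG TTT TCT — ATG at 18, stop TAA at 33 → 18 nt.
Longest: frame -3, positions 18–35, 18 nt = 6 codons = 5 aa. → 6 codons.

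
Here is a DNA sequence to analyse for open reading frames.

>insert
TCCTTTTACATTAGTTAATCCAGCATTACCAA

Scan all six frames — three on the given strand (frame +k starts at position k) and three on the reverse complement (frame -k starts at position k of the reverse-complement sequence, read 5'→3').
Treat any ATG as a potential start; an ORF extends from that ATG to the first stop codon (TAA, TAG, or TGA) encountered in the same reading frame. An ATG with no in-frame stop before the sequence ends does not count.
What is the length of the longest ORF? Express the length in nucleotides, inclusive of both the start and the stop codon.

12

Reverse complement (5'→3'): TTGGTAATGCTGGATTAACTAATGTAAAAGGA
Frame +1: TCC TTT TAC ATT AGT TAA TCC AGC ATT ACC — no ATG→stop ORF.
Frame +2: CCT TTT ACA TTA GTT AAT CCA GCA TTA CCA — no ATG→stop ORF.
Frame +3: CTT TTA CAT TAG TTA ATC CAG CAT TAC CAA — no ATG→stop ORF.
Frame -1: TTG GTA ATG CTG GAT TAA CTA ATG TAA AAG — ATG at 7, stop TAA at 16 → 12 nt; ATG at 22, stop TAA at 25 → 6 nt.
Frame -2: TGG TAA TGC TGG ATT AAC TAA TGT AAA AGG — no ATG→stop ORF.
Frame -3: GGT AAT GCT GGA TTA ACT AAT GTA AAA GGA — no ATG→stop ORF.
Longest: frame -1, positions 7–18, 12 nt = 4 codons = 3 aa. → 12 nucleotides.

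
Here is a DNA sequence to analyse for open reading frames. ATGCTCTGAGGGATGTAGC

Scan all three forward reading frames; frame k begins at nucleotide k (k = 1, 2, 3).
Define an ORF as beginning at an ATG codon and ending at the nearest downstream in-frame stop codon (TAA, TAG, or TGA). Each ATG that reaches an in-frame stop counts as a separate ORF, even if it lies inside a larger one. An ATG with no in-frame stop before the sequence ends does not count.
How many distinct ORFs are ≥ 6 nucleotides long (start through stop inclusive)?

2

Frame 1: ATG CTC TGA GGG ATG TAG — ATG at 1, stop TGA at 7 → 9 nt; ATG at 13, stop TAG at 16 → 6 nt.
Frame 2: TGC TCT GAG GGA TGT AGC — no ATG→stop ORF.
Frame 3: GCT CTG AGG GAT GTA — no ATG→stop ORF.
ORFs ≥ 6 nucleotides: frame 1 1–9 (9 nucleotides), frame 1 13–18 (6 nucleotides). Count = 2.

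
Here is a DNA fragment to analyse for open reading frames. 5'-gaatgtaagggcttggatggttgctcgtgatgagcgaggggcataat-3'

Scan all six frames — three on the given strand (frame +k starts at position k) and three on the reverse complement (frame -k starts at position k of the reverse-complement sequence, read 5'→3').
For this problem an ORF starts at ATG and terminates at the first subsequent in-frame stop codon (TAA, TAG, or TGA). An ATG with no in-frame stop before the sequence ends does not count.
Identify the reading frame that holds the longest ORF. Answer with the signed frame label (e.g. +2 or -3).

Reverse complement (5'→3'): ATTATGCCCCTCGCTCATCACGAGCAACCATCCAAGCCCTTACATTC
Frame +1: GAA TGT AAG GGC TTG GAT GGT TGC TCG TGA TGA GCG AGG GGC ATA — no ATG→stop ORF.
Frame +2: AAT GTA AGG GCT TGG ATG GTT GCT CGT GAT GAG CGA GGG GCA TAA — ATG at 17, stop TAA at 44 → 30 nt.
Frame +3: ATG TAA GGG CTT GGA TGG TTG CTC GTG ATG AGC GAG GGG CAT AAT — ATG at 3, stop TAA at 6 → 6 nt.
Frame -1: ATT ATG CCC CTC GCT CAT CAC GAG CAA CCA TCC AAG CCC TTA CAT — no ATG→stop ORF.
Frame -2: TTA TGC CCC TCG CTC ATC ACG AGC AAC CAT CCA AGC CCT TAC ATT — no ATG→stop ORF.
Frame -3: TAT GCC CCT CGC TCA TCA CGA GCA ACC ATC CAA GCC CTT ACA TTC — no ATG→stop ORF.
Longest ORF is 30 nt in frame +2 (positions 17–46).

+2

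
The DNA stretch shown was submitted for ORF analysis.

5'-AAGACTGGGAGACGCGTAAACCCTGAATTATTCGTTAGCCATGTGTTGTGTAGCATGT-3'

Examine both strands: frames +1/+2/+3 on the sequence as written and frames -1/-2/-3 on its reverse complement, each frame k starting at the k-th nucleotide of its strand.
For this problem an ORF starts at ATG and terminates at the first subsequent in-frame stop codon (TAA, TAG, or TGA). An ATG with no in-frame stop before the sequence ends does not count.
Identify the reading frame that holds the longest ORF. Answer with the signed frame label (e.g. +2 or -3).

Reverse complement (5'→3'): ACATGCTACACAACACATGGCTAACGAATAATTCAGGGTTTACGCGTCTCCCAGTCTT
Frame +1: AAG ACT GGG AGA CGC GTA AAC CCT GAA TTA TTC GTT AGC CAT GTG TTG TGT AGC ATG — no ATG→stop ORF.
Frame +2: AGA CTG GGA GAC GCG TAA ACC CTG AAT TAT TCG TTA GCC ATG TGT TGT GTA GCA TGT — no ATG→stop ORF.
Frame +3: GAC TGG GAG ACG CGT AAA CCC TGA ATT ATT CGT TAG CCA TGT GTT GTG TAG CAT — no ATG→stop ORF.
Frame -1: ACA TGC TAC ACA ACA CAT GGC TAA CGA ATA ATT CAG GGT TTA CGC GTC TCC CAG TCT — no ATG→stop ORF.
Frame -2: CAT GCT ACA CAA CAC ATG GCT AAC GAA TAA TTC AGG GTT TAC GCG TCT CCC AGT CTT — ATG at 17, stop TAA at 29 → 15 nt.
Frame -3: ATG CTA CAC AAC ACA TGG CTA ACG AAT AAT TCA GGG TTT ACG CGT CTC CCA GTC — no ATG→stop ORF.
Longest ORF is 15 nt in frame -2 (positions 17–31).

-2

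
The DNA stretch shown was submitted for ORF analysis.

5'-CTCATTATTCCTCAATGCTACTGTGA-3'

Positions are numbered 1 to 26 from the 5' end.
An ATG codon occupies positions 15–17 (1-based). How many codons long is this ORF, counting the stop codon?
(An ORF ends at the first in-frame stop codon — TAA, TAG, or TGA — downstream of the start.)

Codons from position 15: ATG (15–17), CTA (18–20), CTG (21–23), TGA (24–26).
TGA is the first in-frame stop; that's 4 codons including the stop.

4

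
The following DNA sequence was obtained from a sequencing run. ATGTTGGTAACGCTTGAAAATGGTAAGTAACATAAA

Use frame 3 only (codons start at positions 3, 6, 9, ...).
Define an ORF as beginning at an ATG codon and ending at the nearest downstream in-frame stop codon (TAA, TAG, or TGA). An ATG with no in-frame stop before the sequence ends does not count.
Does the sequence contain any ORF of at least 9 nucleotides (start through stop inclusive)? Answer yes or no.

Frame 3: GTT GGT AAC GCT TGA AAA TGG TAA GTA ACA TAA — no ATG→stop ORF.
Largest ORF found is 0 nucleotides < 9, so no.

no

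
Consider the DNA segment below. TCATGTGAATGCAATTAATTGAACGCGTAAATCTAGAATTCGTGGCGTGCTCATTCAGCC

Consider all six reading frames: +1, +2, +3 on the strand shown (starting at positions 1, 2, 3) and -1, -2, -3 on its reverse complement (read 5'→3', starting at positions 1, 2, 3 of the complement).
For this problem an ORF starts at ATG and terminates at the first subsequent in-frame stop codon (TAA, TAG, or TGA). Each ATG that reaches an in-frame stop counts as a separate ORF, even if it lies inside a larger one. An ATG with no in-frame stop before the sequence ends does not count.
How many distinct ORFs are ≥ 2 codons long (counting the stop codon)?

2

Reverse complement (5'→3'): GGCTGAATGAGCACGCCACGAATTCTAGATTTACGCGTTCAATTAATTGCATTCACATGA
Frame +1: TCA TGT GAA TGC AAT TAA TTG AAC GCG TAA ATC TAG AAT TCG TGG CGT GCT CAT TCA GCC — no ATG→stop ORF.
Frame +2: CAT GTG AAT GCA ATT AAT TGA ACG CGT AAA TCT AGA ATT CGT GGC GTG CTC ATT CAG — no ATG→stop ORF.
Frame +3: ATG TGA ATG CAA TTA ATT GAA CGC GTA AAT CTA GAA TTC GTG GCG TGC TCA TTC AGC — ATG at 3, stop TGA at 6 → 6 nt.
Frame -1: GGC TGA ATG AGC ACG CCA CGA ATT CTA GAT TTA CGC GTT CAA TTA ATT GCA TTC ACA TGA — ATG at 7, stop TGA at 58 → 54 nt.
Frame -2: GCT GAA TGA GCA CGC CAC GAA TTC TAG ATT TAC GCG TTC AAT TAA TTG CAT TCA CAT — no ATG→stop ORF.
Frame -3: CTG AAT GAG CAC GCC ACG AAT TCT AGA TTT ACG CGT TCA ATT AAT TGC ATT CAC ATG — no ATG→stop ORF.
ORFs ≥ 2 codons: frame +3 3–8 (2 codons), frame -1 7–60 (18 codons). Count = 2.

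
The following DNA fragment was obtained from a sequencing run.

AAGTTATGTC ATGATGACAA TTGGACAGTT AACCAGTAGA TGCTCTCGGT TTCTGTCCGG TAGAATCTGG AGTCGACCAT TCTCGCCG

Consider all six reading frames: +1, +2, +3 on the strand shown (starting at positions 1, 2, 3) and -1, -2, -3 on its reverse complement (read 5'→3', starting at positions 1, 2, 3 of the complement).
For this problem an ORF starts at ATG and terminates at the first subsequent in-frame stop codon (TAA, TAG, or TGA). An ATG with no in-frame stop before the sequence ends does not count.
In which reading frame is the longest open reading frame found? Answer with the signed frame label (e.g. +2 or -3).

Reverse complement (5'→3'): CGGCGAGAATGGTCGACTCCAGATTCTACCGGACAGAAACCGAGAGCATCTACTGGTTAACTGTCCAATTGTCATCATGACATAACTT
Frame +1: AAG TTA TGT CAT GAT GAC AAT TGG ACA GTT AAC CAG TAG ATG CTC TCG GTT TCT GTC CGG TAG AAT CTG GAG TCG ACC ATT CTC GCC — ATG at 40, stop TAG at 61 → 24 nt.
Frame +2: AGT TAT GTC ATG ATG ACA ATT GGA CAG TTA ACC AGT AGA TGC TCT CGG TTT CTG TCC GGT AGA ATC TGG AGT CGA CCA TTC TCG CCG — no ATG→stop ORF.
Frame +3: GTT ATG TCA TGA TGA CAA TTG GAC AGT TAA CCA GTA GAT GCT CTC GGT TTC TGT CCG GTA GAA TCT GGA GTC GAC CAT TCT CGC — ATG at 6, stop TGA at 12 → 9 nt.
Frame -1: CGG CGA GAA TGG TCG ACT CCA GAT TCT ACC GGA CAG AAA CCG AGA GCA TCT ACT GGT TAA CTG TCC AAT TGT CAT CAT GAC ATA ACT — no ATG→stop ORF.
Frame -2: GGC GAG AAT GGT CGA CTC CAG ATT CTA CCG GAC AGA AAC CGA GAG CAT CTA CTG GTT AAC TGT CCA ATT GTC ATC ATG ACA TAA CTT — ATG at 77, stop TAA at 83 → 9 nt.
Frame -3: GCG AGA ATG GTC GAC TCC AGA TTC TAC CGG ACA GAA ACC GAG AGC ATC TAC TGG TTA ACT GTC CAA TTG TCA TCA TGA CAT AAC — ATG at 9, stop TGA at 78 → 72 nt.
Longest ORF is 72 nt in frame -3 (positions 9–80).

-3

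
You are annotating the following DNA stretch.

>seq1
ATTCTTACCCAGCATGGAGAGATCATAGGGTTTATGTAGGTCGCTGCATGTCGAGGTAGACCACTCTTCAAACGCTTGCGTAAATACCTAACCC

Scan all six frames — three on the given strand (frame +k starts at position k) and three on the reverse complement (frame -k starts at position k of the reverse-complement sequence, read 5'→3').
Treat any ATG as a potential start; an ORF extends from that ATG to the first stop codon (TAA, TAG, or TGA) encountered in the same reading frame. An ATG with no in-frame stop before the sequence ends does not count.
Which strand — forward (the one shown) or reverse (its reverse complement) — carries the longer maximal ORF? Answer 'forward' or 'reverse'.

reverse

Reverse complement (5'→3'): GGGTTAGGTATTTACGCAAGCGTTTGAAGAGTGGTCTACCTCGACATGCAGCGACCTACATAAACCCTATGATCTCTCCATGCTGGGTAAGAAT
Frame +1: ATT CTT ACC CAG CAT GGA GAG ATC ATA GGG TTT ATG TAG GTC GCT GCA TGT CGA GGT AGA CCA CTC TTC AAA CGC TTG CGT AAA TAC CTA ACC — ATG at 34, stop TAG at 37 → 6 nt.
Frame +2: TTC TTA CCC AGC ATG GAG AGA TCA TAG GGT TTA TGT AGG TCG CTG CAT GTC GAG GTA GAC CAC TCT TCA AAC GCT TGC GTA AAT ACC TAA CCC — ATG at 14, stop TAG at 26 → 15 nt.
Frame +3: TCT TAC CCA GCA TGG AGA GAT CAT AGG GTT TAT GTA GGT CGC TGC ATG TCG AGG TAG ACC ACT CTT CAA ACG CTT GCG TAA ATA CCT AAC — ATG at 48, stop TAG at 57 → 12 nt.
Frame -1: GGG TTA GGT ATT TAC GCA AGC GTT TGA AGA GTG GTC TAC CTC GAC ATG CAG CGA CCT ACA TAA ACC CTA TGA TCT CTC CAT GCT GGG TAA GAA — ATG at 46, stop TAA at 61 → 18 nt.
Frame -2: GGT TAG GTA TTT ACG CAA GCG TTT GAA GAG TGG TCT ACC TCG ACA TGC AGC GAC CTA CAT AAA CCC TAT GAT CTC TCC ATG CTG GGT AAG AAT — no ATG→stop ORF.
Frame -3: GTT AGG TAT TTA CGC AAG CGT TTG AAG AGT GGT CTA CCT CGA CAT GCA GCG ACC TAC ATA AAC CCT ATG ATC TCT CCA TGC TGG GTA AGA — no ATG→stop ORF.
Forward-strand max 15 nt; reverse-strand max 18 nt. The reverse strand has the longer ORF.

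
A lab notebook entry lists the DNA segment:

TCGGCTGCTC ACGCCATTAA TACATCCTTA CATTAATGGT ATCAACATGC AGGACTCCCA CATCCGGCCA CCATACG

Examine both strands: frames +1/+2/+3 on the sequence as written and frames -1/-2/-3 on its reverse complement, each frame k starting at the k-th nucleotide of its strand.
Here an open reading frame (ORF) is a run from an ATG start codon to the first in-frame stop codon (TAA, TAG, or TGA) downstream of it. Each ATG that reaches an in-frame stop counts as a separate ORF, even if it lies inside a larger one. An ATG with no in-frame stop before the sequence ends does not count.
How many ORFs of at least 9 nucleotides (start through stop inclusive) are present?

Reverse complement (5'→3'): CGTATGGTGGCCGGATGTGGGAGTCCTGCATGTTGATACCATTAATGTAAGGATGTATTAATGGCGTGAGCAGCCGA
Frame +1: TCG GCT GCT CAC GCC ATT AAT ACA TCC TTA CAT TAA TGG TAT CAA CAT GCA GGA CTC CCA CAT CCG GCC ACC ATA — no ATG→stop ORF.
Frame +2: CGG CTG CTC ACG CCA TTA ATA CAT CCT TAC ATT AAT GGT ATC AAC ATG CAG GAC TCC CAC ATC CGG CCA CCA TAC — no ATG→stop ORF.
Frame +3: GGC TGC TCA CGC CAT TAA TAC ATC CTT ACA TTA ATG GTA TCA ACA TGC AGG ACT CCC ACA TCC GGC CAC CAT ACG — no ATG→stop ORF.
Frame -1: CGT ATG GTG GCC GGA TGT GGG AGT CCT GCA TGT TGA TAC CAT TAA TGT AAG GAT GTA TTA ATG GCG TGA GCA GCC — ATG at 4, stop TGA at 34 → 33 nt; ATG at 61, stop TGA at 67 → 9 nt.
Frame -2: GTA TGG TGG CCG GAT GTG GGA GTC CTG CAT GTT GAT ACC ATT AAT GTA AGG ATG TAT TAA TGG CGT GAG CAG CCG — ATG at 53, stop TAA at 59 → 9 nt.
Frame -3: TAT GGT GGC CGG ATG TGG GAG TCC TGC ATG TTG ATA CCA TTA ATG TAA GGA TGT ATT AAT GGC GTG AGC AGC CGA — ATG at 15, stop TAA at 48 → 36 nt; ATG at 30, stop TAA at 48 → 21 nt; ATG at 45, stop TAA at 48 → 6 nt.
ORFs ≥ 9 nucleotides: frame -1 4–36 (33 nucleotides), frame -1 61–69 (9 nucleotides), frame -2 53–61 (9 nucleotides), frame -3 15–50 (36 nucleotides), frame -3 30–50 (21 nucleotides). Count = 5.

5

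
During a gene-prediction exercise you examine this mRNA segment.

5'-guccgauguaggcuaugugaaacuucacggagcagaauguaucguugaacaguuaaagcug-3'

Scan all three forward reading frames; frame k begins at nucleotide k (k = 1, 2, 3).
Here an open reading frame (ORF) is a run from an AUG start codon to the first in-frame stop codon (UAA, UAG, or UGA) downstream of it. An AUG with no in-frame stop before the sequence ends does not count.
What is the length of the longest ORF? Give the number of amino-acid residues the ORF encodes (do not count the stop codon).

3

Frame 1: GUC CGA UGU AGG CUA UGU GAA ACU UCA CGG AGC AGA AUG UAU CGU UGA ACA GUU AAA GCU — AUG at 37, stop UGA at 46 → 12 nt.
Frame 2: UCC GAU GUA GGC UAU GUG AAA CUU CAC GGA GCA GAA UGU AUC GUU GAA CAG UUA AAG CUG — no AUG→stop ORF.
Frame 3: CCG AUG UAG GCU AUG UGA AAC UUC ACG GAG CAG AAU GUA UCG UUG AAC AGU UAA AGC — AUG at 6, stop UAG at 9 → 6 nt; AUG at 15, stop UGA at 18 → 6 nt.
Longest: frame 1, positions 37–48, 12 nt = 4 codons = 3 aa. → 3 amino acids.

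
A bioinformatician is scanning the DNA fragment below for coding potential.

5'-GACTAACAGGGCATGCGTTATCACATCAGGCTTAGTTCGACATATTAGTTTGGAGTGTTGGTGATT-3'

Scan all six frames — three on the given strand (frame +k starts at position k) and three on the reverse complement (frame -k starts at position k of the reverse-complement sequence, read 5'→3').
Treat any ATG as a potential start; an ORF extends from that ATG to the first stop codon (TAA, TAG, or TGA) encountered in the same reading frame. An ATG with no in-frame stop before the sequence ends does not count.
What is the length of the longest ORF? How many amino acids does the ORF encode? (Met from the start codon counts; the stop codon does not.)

Reverse complement (5'→3'): AATCACCAACACTCCAAACTAATATGTCGAACTAAGCCTGATGTGATAACGCATGCCCTGTTAGTC
Frame +1: GAC TAA CAG GGC ATG CGT TAT CAC ATC AGG CTT AGT TCG ACA TAT TAG TTT GGA GTG TTG GTG ATT — ATG at 13, stop TAG at 46 → 36 nt.
Frame +2: ACT AAC AGG GCA TGC GTT ATC ACA TCA GGC TTA GTT CGA CAT ATT AGT TTG GAG TGT TGG TGA — no ATG→stop ORF.
Frame +3: CTA ACA GGG CAT GCG TTA TCA CAT CAG GCT TAG TTC GAC ATA TTA GTT TGG AGT GTT GGT GAT — no ATG→stop ORF.
Frame -1: AAT CAC CAA CAC TCC AAA CTA ATA TGT CGA ACT AAG CCT GAT GTG ATA ACG CAT GCC CTG TTA GTC — no ATG→stop ORF.
Frame -2: ATC ACC AAC ACT CCA AAC TAA TAT GTC GAA CTA AGC CTG ATG TGA TAA CGC ATG CCC TGT TAG — ATG at 41, stop TGA at 44 → 6 nt; ATG at 53, stop TAG at 62 → 12 nt.
Frame -3: TCA CCA ACA CTC CAA ACT AAT ATG TCG AAC TAA GCC TGA TGT GAT AAC GCA TGC CCT GTT AGT — ATG at 24, stop TAA at 33 → 12 nt.
Longest: frame +1, positions 13–48, 36 nt = 12 codons = 11 aa. → 11 amino acids.

11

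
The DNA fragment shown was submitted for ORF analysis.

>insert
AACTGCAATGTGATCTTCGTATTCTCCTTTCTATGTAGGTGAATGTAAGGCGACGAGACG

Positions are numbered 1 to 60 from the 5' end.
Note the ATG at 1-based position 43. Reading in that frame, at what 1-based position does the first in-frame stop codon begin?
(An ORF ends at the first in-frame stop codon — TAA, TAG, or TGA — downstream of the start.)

46

Codons from position 43: ATG (43–45), TAA (46–48).
TAA is a stop codon; it begins at position 46.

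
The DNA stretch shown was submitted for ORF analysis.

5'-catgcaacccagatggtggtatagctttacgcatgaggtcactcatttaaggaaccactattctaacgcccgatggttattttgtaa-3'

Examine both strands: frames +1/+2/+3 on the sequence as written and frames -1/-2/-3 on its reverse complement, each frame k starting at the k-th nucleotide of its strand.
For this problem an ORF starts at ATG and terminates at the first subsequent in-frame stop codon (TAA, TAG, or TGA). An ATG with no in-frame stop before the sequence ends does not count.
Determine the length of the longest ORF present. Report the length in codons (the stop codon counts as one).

Reverse complement (5'→3'): TTACAAAATAACCATCGGGCGTTAGAATAGTGGTTCCTTAAATGAGTGACCTCATGCGTAAAGCTATACCACCATCTGGGTTGCATG
Frame +1: CAT GCA ACC CAG ATG GTG GTA TAG CTT TAC GCA TGA GGT CAC TCA TTT AAG GAA CCA CTA TTC TAA CGC CCG ATG GTT ATT TTG TAA — ATG at 13, stop TAG at 22 → 12 nt; ATG at 73, stop TAA at 85 → 15 nt.
Frame +2: ATG CAA CCC AGA TGG TGG TAT AGC TTT ACG CAT GAG GTC ACT CAT TTA AGG AAC CAC TAT TCT AAC GCC CGA TGG TTA TTT TGT — no ATG→stop ORF.
Frame +3: TGC AAC CCA GAT GGT GGT ATA GCT TTA CGC ATG AGG TCA CTC ATT TAA GGA ACC ACT ATT CTA ACG CCC GAT GGT TAT TTT GTA — ATG at 33, stop TAA at 48 → 18 nt.
Frame -1: TTA CAA AAT AAC CAT CGG GCG TTA GAA TAG TGG TTC CTT AAA TGA GTG ACC TCA TGC GTA AAG CTA TAC CAC CAT CTG GGT TGC ATG — no ATG→stop ORF.
Frame -2: TAC AAA ATA ACC ATC GGG CGT TAG AAT AGT GGT TCC TTA AAT GAG TGA CCT CAT GCG TAA AGC TAT ACC ACC ATC TGG GTT GCA — no ATG→stop ORF.
Frame -3: ACA AAA TAA CCA TCG GGC GTT AGA ATA GTG GTT CCT TAA ATG AGT GAC CTC ATG CGT AAA GCT ATA CCA CCA TCT GGG TTG CAT — no ATG→stop ORF.
Longest: frame +3, positions 33–50, 18 nt = 6 codons = 5 aa. → 6 codons.

6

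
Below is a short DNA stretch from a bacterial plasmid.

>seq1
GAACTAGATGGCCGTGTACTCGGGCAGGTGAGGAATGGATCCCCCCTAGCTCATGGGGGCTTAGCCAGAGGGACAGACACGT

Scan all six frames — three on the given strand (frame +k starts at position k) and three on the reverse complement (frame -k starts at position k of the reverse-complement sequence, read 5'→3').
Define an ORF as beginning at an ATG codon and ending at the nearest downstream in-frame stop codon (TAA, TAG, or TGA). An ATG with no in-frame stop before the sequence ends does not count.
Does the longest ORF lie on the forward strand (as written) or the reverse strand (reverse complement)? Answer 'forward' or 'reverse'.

forward

Reverse complement (5'→3'): ACGTGTCTGTCCCTCTGGCTAAGCCCCCATGAGCTAGGGGGGATCCATTCCTCACCTGCCCGAGTACACGGCCATCTAGTTC
Frame +1: GAA CTA GAT GGC CGT GTA CTC GGG CAG GTG AGG AAT GGA TCC CCC CTA GCT CAT GGG GGC TTA GCC AGA GGG ACA GAC ACG — no ATG→stop ORF.
Frame +2: AAC TAG ATG GCC GTG TAC TCG GGC AGG TGA GGA ATG GAT CCC CCC TAG CTC ATG GGG GCT TAG CCA GAG GGA CAG ACA CGT — ATG at 8, stop TGA at 29 → 24 nt; ATG at 35, stop TAG at 47 → 15 nt; ATG at 53, stop TAG at 62 → 12 nt.
Frame +3: ACT AGA TGG CCG TGT ACT CGG GCA GGT GAG GAA TGG ATC CCC CCT AGC TCA TGG GGG CTT AGC CAG AGG GAC AGA CAC — no ATG→stop ORF.
Frame -1: ACG TGT CTG TCC CTC TGG CTA AGC CCC CAT GAG CTA GGG GGG ATC CAT TCC TCA CCT GCC CGA GTA CAC GGC CAT CTA GTT — no ATG→stop ORF.
Frame -2: CGT GTC TGT CCC TCT GGC TAA GCC CCC ATG AGC TAG GGG GGA TCC ATT CCT CAC CTG CCC GAG TAC ACG GCC ATC TAG TTC — ATG at 29, stop TAG at 35 → 9 nt.
Frame -3: GTG TCT GTC CCT CTG GCT AAG CCC CCA TGA GCT AGG GGG GAT CCA TTC CTC ACC TGC CCG AGT ACA CGG CCA TCT AGT — no ATG→stop ORF.
Forward-strand max 24 nt; reverse-strand max 9 nt. The forward strand has the longer ORF.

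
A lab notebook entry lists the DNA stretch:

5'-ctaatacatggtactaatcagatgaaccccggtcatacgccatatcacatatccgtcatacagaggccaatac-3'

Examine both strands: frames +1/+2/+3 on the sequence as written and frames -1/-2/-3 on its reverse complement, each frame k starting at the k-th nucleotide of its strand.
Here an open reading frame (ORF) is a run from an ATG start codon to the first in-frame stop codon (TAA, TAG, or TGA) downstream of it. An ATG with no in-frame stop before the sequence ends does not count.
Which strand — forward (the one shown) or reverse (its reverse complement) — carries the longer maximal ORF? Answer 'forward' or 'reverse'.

reverse

Reverse complement (5'→3'): GTATTGGCCTCTGTATGACGGATATGTGATATGGCGTATGACCGGGGTTCATCTGATTAGTACCATGTATTAG
Frame +1: CTA ATA CAT GGT ACT AAT CAG ATG AAC CCC GGT CAT ACG CCA TAT CAC ATA TCC GTC ATA CAG AGG CCA ATA — no ATG→stop ORF.
Frame +2: TAA TAC ATG GTA CTA ATC AGA TGA ACC CCG GTC ATA CGC CAT ATC ACA TAT CCG TCA TAC AGA GGC CAA TAC — ATG at 8, stop TGA at 23 → 18 nt.
Frame +3: AAT ACA TGG TAC TAA TCA GAT GAA CCC CGG TCA TAC GCC ATA TCA CAT ATC CGT CAT ACA GAG GCC AAT — no ATG→stop ORF.
Frame -1: GTA TTG GCC TCT GTA TGA CGG ATA TGT GAT ATG GCG TAT GAC CGG GGT TCA TCT GAT TAG TAC CAT GTA TTA — ATG at 31, stop TAG at 58 → 30 nt.
Frame -2: TAT TGG CCT CTG TAT GAC GGA TAT GTG ATA TGG CGT ATG ACC GGG GTT CAT CTG ATT AGT ACC ATG TAT TAG — ATG at 38, stop TAG at 71 → 36 nt; ATG at 65, stop TAG at 71 → 9 nt.
Frame -3: ATT GGC CTC TGT ATG ACG GAT ATG TGA TAT GGC GTA TGA CCG GGG TTC ATC TGA TTA GTA CCA TGT ATT — ATG at 15, stop TGA at 27 → 15 nt; ATG at 24, stop TGA at 27 → 6 nt.
Forward-strand max 18 nt; reverse-strand max 36 nt. The reverse strand has the longer ORF.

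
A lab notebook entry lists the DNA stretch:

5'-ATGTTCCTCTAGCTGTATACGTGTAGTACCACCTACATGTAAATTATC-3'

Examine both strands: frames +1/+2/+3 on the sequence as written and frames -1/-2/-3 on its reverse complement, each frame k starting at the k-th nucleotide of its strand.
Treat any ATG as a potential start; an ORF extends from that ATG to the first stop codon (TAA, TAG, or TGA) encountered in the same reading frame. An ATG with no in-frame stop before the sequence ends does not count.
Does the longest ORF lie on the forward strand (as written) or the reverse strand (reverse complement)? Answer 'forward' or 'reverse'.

forward

Reverse complement (5'→3'): GATAATTTACATGTAGGTGGTACTACACGTATACAGCTAGAGGAACAT
Frame +1: ATG TTC CTC TAG CTG TAT ACG TGT AGT ACC ACC TAC ATG TAA ATT ATC — ATG at 1, stop TAG at 10 → 12 nt; ATG at 37, stop TAA at 40 → 6 nt.
Frame +2: TGT TCC TCT AGC TGT ATA CGT GTA GTA CCA CCT ACA TGT AAA TTA — no ATG→stop ORF.
Frame +3: GTT CCT CTA GCT GTA TAC GTG TAG TAC CAC CTA CAT GTA AAT TAT — no ATG→stop ORF.
Frame -1: GAT AAT TTA CAT GTA GGT GGT ACT ACA CGT ATA CAG CTA GAG GAA CAT — no ATG→stop ORF.
Frame -2: ATA ATT TAC ATG TAG GTG GTA CTA CAC GTA TAC AGC TAG AGG AAC — ATG at 11, stop TAG at 14 → 6 nt.
Frame -3: TAA TTT ACA TGT AGG TGG TAC TAC ACG TAT ACA GCT AGA GGA ACA — no ATG→stop ORF.
Forward-strand max 12 nt; reverse-strand max 6 nt. The forward strand has the longer ORF.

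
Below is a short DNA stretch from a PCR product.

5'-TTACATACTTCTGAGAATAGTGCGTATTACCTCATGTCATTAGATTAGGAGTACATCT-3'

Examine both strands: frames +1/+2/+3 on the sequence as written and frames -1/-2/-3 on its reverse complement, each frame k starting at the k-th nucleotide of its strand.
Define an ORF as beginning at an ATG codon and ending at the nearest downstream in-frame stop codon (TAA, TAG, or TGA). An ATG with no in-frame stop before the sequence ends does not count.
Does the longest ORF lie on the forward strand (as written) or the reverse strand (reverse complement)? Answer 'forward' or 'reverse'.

Reverse complement (5'→3'): AGATGTACTCCTAATCTAATGACATGAGGTAATACGCACTATTCTCAGAAGTATGTAA
Frame +1: TTA CAT ACT TCT GAG AAT AGT GCG TAT TAC CTC ATG TCA TTA GAT TAG GAG TAC ATC — ATG at 34, stop TAG at 46 → 15 nt.
Frame +2: TAC ATA CTT CTG AGA ATA GTG CGT ATT ACC TCA TGT CAT TAG ATT AGG AGT ACA TCT — no ATG→stop ORF.
Frame +3: ACA TAC TTC TGA GAA TAG TGC GTA TTA CCT CAT GTC ATT AGA TTA GGA GTA CAT — no ATG→stop ORF.
Frame -1: AGA TGT ACT CCT AAT CTA ATG ACA TGA GGT AAT ACG CAC TAT TCT CAG AAG TAT GTA — ATG at 19, stop TGA at 25 → 9 nt.
Frame -2: GAT GTA CTC CTA ATC TAA TGA CAT GAG GTA ATA CGC ACT ATT CTC AGA AGT ATG TAA — ATG at 53, stop TAA at 56 → 6 nt.
Frame -3: ATG TAC TCC TAA TCT AAT GAC ATG AGG TAA TAC GCA CTA TTC TCA GAA GTA TGT — ATG at 3, stop TAA at 12 → 12 nt; ATG at 24, stop TAA at 30 → 9 nt.
Forward-strand max 15 nt; reverse-strand max 12 nt. The forward strand has the longer ORF.

forward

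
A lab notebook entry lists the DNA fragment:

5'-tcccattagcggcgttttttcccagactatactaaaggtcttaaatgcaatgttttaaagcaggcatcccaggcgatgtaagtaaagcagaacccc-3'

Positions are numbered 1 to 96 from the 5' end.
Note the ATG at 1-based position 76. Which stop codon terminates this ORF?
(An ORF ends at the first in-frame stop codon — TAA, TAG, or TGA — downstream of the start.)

Codons from position 76: ATG (76–78), TAA (79–81).
The first in-frame stop codon is TAA.

TAA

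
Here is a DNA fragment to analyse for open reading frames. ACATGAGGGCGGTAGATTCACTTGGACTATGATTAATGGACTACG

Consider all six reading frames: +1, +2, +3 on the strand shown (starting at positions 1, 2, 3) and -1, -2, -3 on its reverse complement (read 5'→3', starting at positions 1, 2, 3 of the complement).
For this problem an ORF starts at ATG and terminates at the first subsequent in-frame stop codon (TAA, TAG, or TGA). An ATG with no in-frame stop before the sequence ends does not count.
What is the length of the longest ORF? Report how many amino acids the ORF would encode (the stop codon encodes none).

9

Reverse complement (5'→3'): CGTAGTCCATTAATCATAGTCCAAGTGAATCTACCGCCCTCATGT
Frame +1: ACA TGA GGG CGG TAG ATT CAC TTG GAC TAT GAT TAA TGG ACT ACG — no ATG→stop ORF.
Frame +2: CAT GAG GGC GGT AGA TTC ACT TGG ACT ATG ATT AAT GGA CTA — no ATG→stop ORF.
Frame +3: ATG AGG GCG GTA GAT TCA CTT GGA CTA TGA TTA ATG GAC TAC — ATG at 3, stop TGA at 30 → 30 nt.
Frame -1: CGT AGT CCA TTA ATC ATA GTC CAA GTG AAT CTA CCG CCC TCA TGT — no ATG→stop ORF.
Frame -2: GTA GTC CAT TAA TCA TAG TCC AAG TGA ATC TAC CGC CCT CAT — no ATG→stop ORF.
Frame -3: TAG TCC ATT AAT CAT AGT CCA AGT GAA TCT ACC GCC CTC ATG — no ATG→stop ORF.
Longest: frame +3, positions 3–32, 30 nt = 10 codons = 9 aa. → 9 amino acids.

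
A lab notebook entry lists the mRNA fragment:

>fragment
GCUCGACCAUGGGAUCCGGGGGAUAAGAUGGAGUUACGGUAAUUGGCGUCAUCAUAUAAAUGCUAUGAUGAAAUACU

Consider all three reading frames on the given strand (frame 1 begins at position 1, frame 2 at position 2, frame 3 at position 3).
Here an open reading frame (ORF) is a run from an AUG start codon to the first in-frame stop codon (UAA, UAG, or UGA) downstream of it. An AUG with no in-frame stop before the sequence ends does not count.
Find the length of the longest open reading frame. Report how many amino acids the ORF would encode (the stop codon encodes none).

5

Frame 1: GCU CGA CCA UGG GAU CCG GGG GAU AAG AUG GAG UUA CGG UAA UUG GCG UCA UCA UAU AAA UGC UAU GAU GAA AUA — AUG at 28, stop UAA at 40 → 15 nt.
Frame 2: CUC GAC CAU GGG AUC CGG GGG AUA AGA UGG AGU UAC GGU AAU UGG CGU CAU CAU AUA AAU GCU AUG AUG AAA UAC — no AUG→stop ORF.
Frame 3: UCG ACC AUG GGA UCC GGG GGA UAA GAU GGA GUU ACG GUA AUU GGC GUC AUC AUA UAA AUG CUA UGA UGA AAU ACU — AUG at 9, stop UAA at 24 → 18 nt; AUG at 60, stop UGA at 66 → 9 nt.
Longest: frame 3, positions 9–26, 18 nt = 6 codons = 5 aa. → 5 amino acids.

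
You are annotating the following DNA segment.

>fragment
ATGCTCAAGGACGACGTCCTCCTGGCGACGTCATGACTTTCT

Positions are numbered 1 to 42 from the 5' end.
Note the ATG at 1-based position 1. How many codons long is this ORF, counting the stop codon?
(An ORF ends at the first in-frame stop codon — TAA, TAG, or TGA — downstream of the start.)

Codons from position 1: ATG (1–3), CTC (4–6), AAG (7–9), GAC (10–12), GAC (13–15), GTC (16–18), CTC (19–21), CTG (22–24), GCG (25–27), ACG (28–30), TCA (31–33), TGA (34–36).
TGA is the first in-frame stop; that's 12 codons including the stop.

12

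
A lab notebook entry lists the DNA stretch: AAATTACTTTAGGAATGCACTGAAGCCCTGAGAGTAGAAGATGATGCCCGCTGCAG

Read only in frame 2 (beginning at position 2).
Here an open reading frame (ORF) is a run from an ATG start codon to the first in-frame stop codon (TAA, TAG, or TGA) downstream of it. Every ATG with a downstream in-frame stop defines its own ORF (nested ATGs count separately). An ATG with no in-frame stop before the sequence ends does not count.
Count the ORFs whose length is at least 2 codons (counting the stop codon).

Frame 2: AAT TAC TTT AGG AAT GCA CTG AAG CCC TGA GAG TAG AAG ATG ATG CCC GCT GCA — no ATG→stop ORF.
No ORF reaches 2 codons. Count = 0.

0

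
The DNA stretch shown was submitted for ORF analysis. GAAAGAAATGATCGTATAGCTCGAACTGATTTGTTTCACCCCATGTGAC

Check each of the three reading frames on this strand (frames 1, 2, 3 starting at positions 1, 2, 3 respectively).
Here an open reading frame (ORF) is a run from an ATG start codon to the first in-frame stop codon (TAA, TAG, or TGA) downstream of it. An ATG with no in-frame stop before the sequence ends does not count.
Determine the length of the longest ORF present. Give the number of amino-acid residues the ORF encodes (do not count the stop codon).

3

Frame 1: GAA AGA AAT GAT CGT ATA GCT CGA ACT GAT TTG TTT CAC CCC ATG TGA — ATG at 43, stop TGA at 46 → 6 nt.
Frame 2: AAA GAA ATG ATC GTA TAG CTC GAA CTG ATT TGT TTC ACC CCA TGT GAC — ATG at 8, stop TAG at 17 → 12 nt.
Frame 3: AAG AAA TGA TCG TAT AGC TCG AAC TGA TTT GTT TCA CCC CAT GTG — no ATG→stop ORF.
Longest: frame 2, positions 8–19, 12 nt = 4 codons = 3 aa. → 3 amino acids.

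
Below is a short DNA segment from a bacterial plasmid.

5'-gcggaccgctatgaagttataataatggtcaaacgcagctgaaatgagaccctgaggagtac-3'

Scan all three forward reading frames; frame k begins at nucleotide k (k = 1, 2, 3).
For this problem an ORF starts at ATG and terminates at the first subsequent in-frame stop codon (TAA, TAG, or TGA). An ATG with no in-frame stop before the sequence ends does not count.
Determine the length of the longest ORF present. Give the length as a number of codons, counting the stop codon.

Frame 1: GCG GAC CGC TAT GAA GTT ATA ATA ATG GTC AAA CGC AGC TGA AAT GAG ACC CTG AGG AGT — ATG at 25, stop TGA at 40 → 18 nt.
Frame 2: CGG ACC GCT ATG AAG TTA TAA TAA TGG TCA AAC GCA GCT GAA ATG AGA CCC TGA GGA GTA — ATG at 11, stop TAA at 20 → 12 nt; ATG at 44, stop TGA at 53 → 12 nt.
Frame 3: GGA CCG CTA TGA AGT TAT AAT AAT GGT CAA ACG CAG CTG AAA TGA GAC CCT GAG GAG TAC — no ATG→stop ORF.
Longest: frame 1, positions 25–42, 18 nt = 6 codons = 5 aa. → 6 codons.

6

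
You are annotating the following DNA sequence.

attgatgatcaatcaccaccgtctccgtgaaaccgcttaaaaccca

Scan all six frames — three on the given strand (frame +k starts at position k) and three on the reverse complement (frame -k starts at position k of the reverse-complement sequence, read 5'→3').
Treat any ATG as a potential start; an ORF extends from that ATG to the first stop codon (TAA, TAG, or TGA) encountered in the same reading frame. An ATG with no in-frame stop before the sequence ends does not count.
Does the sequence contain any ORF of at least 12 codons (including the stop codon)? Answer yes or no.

yes

Reverse complement (5'→3'): TGGGTTTTAAGCGGTTTCACGGAGACGGTGGTGATTGATCATCAAT
Frame +1: ATT GAT GAT CAA TCA CCA CCG TCT CCG TGA AAC CGC TTA AAA CCC — no ATG→stop ORF.
Frame +2: TTG ATG ATC AAT CAC CAC CGT CTC CGT GAA ACC GCT TAA AAC CCA — ATG at 5, stop TAA at 38 → 36 nt.
Frame +3: TGA TGA TCA ATC ACC ACC GTC TCC GTG AAA CCG CTT AAA ACC — no ATG→stop ORF.
Frame -1: TGG GTT TTA AGC GGT TTC ACG GAG ACG GTG GTG ATT GAT CAT CAA — no ATG→stop ORF.
Frame -2: GGG TTT TAA GCG GTT TCA CGG AGA CGG TGG TGA TTG ATC ATC AAT — no ATG→stop ORF.
Frame -3: GGT TTT AAG CGG TTT CAC GGA GAC GGT GGT GAT TGA TCA TCA — no ATG→stop ORF.
Frame +2 has an ORF of 12 codons (positions 5–40) ≥ 12, so yes.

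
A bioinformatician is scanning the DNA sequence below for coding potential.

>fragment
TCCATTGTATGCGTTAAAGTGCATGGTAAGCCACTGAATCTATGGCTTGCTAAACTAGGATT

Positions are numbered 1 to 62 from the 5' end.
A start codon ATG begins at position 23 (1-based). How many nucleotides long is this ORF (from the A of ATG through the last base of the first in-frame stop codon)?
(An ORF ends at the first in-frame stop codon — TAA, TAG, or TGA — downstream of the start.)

15

Codons from position 23: ATG (23–25), GTA (26–28), AGC (29–31), CAC (32–34), TGA (35–37).
TGA is the first in-frame stop; ORF spans 23–37, 15 nucleotides.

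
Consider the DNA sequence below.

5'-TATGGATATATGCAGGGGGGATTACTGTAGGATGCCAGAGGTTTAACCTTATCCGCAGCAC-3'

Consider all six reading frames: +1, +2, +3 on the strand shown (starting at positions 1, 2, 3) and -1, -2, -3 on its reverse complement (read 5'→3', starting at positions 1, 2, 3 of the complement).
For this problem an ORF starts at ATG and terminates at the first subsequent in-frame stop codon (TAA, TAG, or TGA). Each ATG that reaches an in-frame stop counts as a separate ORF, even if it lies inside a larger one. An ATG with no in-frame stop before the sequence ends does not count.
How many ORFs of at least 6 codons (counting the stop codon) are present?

Reverse complement (5'→3'): GTGCTGCGGATAAGGTTAAACCTCTGGCATCCTACAGTAATCCCCCCTGCATATATCCATA
Frame +1: TAT GGA TAT ATG CAG GGG GGA TTA CTG TAG GAT GCC AGA GGT TTA ACC TTA TCC GCA GCA — ATG at 10, stop TAG at 28 → 21 nt.
Frame +2: ATG GAT ATA TGC AGG GGG GAT TAC TGT AGG ATG CCA GAG GTT TAA CCT TAT CCG CAG CAC — ATG at 2, stop TAA at 44 → 45 nt; ATG at 32, stop TAA at 44 → 15 nt.
Frame +3: TGG ATA TAT GCA GGG GGG ATT ACT GTA GGA TGC CAG AGG TTT AAC CTT ATC CGC AGC — no ATG→stop ORF.
Frame -1: GTG CTG CGG ATA AGG TTA AAC CTC TGG CAT CCT ACA GTA ATC CCC CCT GCA TAT ATC CAT — no ATG→stop ORF.
Frame -2: TGC TGC GGA TAA GGT TAA ACC TCT GGC ATC CTA CAG TAA TCC CCC CTG CAT ATA TCC ATA — no ATG→stop ORF.
Frame -3: GCT GCG GAT AAG GTT AAA CCT CTG GCA TCC TAC AGT AAT CCC CCC TGC ATA TAT CCA — no ATG→stop ORF.
ORFs ≥ 6 codons: frame +1 10–30 (7 codons), frame +2 2–46 (15 codons). Count = 2.

2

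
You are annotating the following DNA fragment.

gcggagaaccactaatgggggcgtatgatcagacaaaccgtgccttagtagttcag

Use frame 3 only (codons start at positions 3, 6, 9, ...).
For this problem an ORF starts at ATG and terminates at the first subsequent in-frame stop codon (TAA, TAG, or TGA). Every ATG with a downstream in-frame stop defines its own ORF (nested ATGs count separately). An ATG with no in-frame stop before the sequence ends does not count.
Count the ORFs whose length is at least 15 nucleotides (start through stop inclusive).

Frame 3: GGA GAA CCA CTA ATG GGG GCG TAT GAT CAG ACA AAC CGT GCC TTA GTA GTT CAG — no ATG→stop ORF.
No ORF reaches 15 nucleotides. Count = 0.

0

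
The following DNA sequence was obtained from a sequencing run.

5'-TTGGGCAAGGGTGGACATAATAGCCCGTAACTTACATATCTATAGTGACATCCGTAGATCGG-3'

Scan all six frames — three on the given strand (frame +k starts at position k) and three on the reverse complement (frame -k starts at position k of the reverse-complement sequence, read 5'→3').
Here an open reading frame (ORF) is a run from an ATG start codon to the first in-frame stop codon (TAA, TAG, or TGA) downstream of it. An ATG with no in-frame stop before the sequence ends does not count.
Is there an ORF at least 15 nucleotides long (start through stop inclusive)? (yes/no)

Reverse complement (5'→3'): CCGATCTACGGATGTCACTATAGATATGTAAGTTACGGGCTATTATGTCCACCCTTGCCCAA
Frame +1: TTG GGC AAG GGT GGA CAT AAT AGC CCG TAA CTT ACA TAT CTA TAG TGA CAT CCG TAG ATC — no ATG→stop ORF.
Frame +2: TGG GCA AGG GTG GAC ATA ATA GCC CGT AAC TTA CAT ATC TAT AGT GAC ATC CGT AGA TCG — no ATG→stop ORF.
Frame +3: GGG CAA GGG TGG ACA TAA TAG CCC GTA ACT TAC ATA TCT ATA GTG ACA TCC GTA GAT CGG — no ATG→stop ORF.
Frame -1: CCG ATC TAC GGA TGT CAC TAT AGA TAT GTA AGT TAC GGG CTA TTA TGT CCA CCC TTG CCC — no ATG→stop ORF.
Frame -2: CGA TCT ACG GAT GTC ACT ATA GAT ATG TAA GTT ACG GGC TAT TAT GTC CAC CCT TGC CCA — ATG at 26, stop TAA at 29 → 6 nt.
Frame -3: GAT CTA CGG ATG TCA CTA TAG ATA TGT AAG TTA CGG GCT ATT ATG TCC ACC CTT GCC CAA — ATG at 12, stop TAG at 21 → 12 nt.
Largest ORF found is 12 nucleotides < 15, so no.

no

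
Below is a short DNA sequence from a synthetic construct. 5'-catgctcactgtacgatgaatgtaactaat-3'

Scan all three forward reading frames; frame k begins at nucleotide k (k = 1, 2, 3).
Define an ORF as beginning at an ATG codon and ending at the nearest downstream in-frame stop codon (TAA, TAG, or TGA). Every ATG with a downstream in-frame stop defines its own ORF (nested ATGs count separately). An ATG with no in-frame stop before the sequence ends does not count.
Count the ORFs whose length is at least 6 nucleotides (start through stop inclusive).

2

Frame 1: CAT GCT CAC TGT ACG ATG AAT GTA ACT AAT — no ATG→stop ORF.
Frame 2: ATG CTC ACT GTA CGA TGA ATG TAA CTA — ATG at 2, stop TGA at 17 → 18 nt; ATG at 20, stop TAA at 23 → 6 nt.
Frame 3: TGC TCA CTG TAC GAT GAA TGT AAC TAA — no ATG→stop ORF.
ORFs ≥ 6 nucleotides: frame 2 2–19 (18 nucleotides), frame 2 20–25 (6 nucleotides). Count = 2.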